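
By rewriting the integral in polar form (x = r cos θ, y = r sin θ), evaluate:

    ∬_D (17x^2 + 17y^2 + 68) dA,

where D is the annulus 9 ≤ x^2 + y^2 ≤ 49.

The region D is 3 ≤ r ≤ 7, 0 ≤ θ ≤ 2π in polar coordinates, where x = r cos(θ), y = r sin(θ), and dA = r dr dθ.

Under the substitution, the integrand becomes 17r^2 + 68, so

    ∬_D (17x^2 + 17y^2 + 68) dA = ∫_{0}^{2π} ∫_{3}^{7} (17r^2 + 68) · r dr dθ.

Inner integral (in r): ∫_{3}^{7} (17r^2 + 68) · r dr = 11220.

Outer integral (in θ): ∫_{0}^{2π} (11220) dθ = 22440π.

Therefore ∬_D (17x^2 + 17y^2 + 68) dA = 22440π.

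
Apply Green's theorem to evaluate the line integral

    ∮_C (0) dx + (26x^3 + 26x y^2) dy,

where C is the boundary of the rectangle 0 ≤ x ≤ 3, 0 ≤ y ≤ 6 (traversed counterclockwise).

Green's theorem converts the closed line integral into a double integral over the enclosed region D:

    ∮_C P dx + Q dy = ∬_D (∂Q/∂x - ∂P/∂y) dA.

Here P = 0, Q = 26x^3 + 26x y^2, so

    ∂Q/∂x = 78x^2 + 26y^2,    ∂P/∂y = 0,
    ∂Q/∂x - ∂P/∂y = 78x^2 + 26y^2.

D is the region 0 ≤ x ≤ 3, 0 ≤ y ≤ 6. Evaluating the double integral:

    ∬_D (78x^2 + 26y^2) dA = ∫_0^{3} ∫_0^{6} (78x^2 + 26y^2) dy dx.

Inner (y from 0 to 6): 468x^2 + 1872.
Outer (x from 0 to 3): 9828.

Therefore ∮_C P dx + Q dy = 9828.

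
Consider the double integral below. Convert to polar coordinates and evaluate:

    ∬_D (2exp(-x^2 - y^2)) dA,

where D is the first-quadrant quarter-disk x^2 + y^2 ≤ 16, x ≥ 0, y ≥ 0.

The region D is 0 ≤ r ≤ 4, 0 ≤ θ ≤ π/2 in polar coordinates, where x = r cos(θ), y = r sin(θ), and dA = r dr dθ.

Under the substitution, the integrand becomes 2exp(-r^2), so

    ∬_D (2exp(-x^2 - y^2)) dA = ∫_{0}^{π/2} ∫_{0}^{4} (2exp(-r^2)) · r dr dθ.

Inner integral (in r): ∫_{0}^{4} (2exp(-r^2)) · r dr = 1 - exp(-16).

Outer integral (in θ): ∫_{0}^{π/2} (1 - exp(-16)) dθ = -π exp(-16)/2 + π/2.

Therefore ∬_D (2exp(-x^2 - y^2)) dA = -π exp(-16)/2 + π/2.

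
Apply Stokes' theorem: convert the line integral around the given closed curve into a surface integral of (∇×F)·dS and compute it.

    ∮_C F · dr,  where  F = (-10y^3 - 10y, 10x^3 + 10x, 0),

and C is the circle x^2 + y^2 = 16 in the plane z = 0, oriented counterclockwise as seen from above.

Let S be the flat disk x^2 + y^2 ≤ 16 in the plane z = 0, with upward unit normal n̂ = ẑ. By Stokes' theorem,

    ∮_C F · dr = ∬_S (∇ × F) · n̂ dS = ∬_D (curl F)_z dA,

where D is the disk x^2 + y^2 ≤ 16.

Compute the curl of F = (-10y^3 - 10y, 10x^3 + 10x, 0):
    (∇ × F)_x = ∂F_z/∂y - ∂F_y/∂z = 0,
    (∇ × F)_y = ∂F_x/∂z - ∂F_z/∂x = 0,
    (∇ × F)_z = ∂F_y/∂x - ∂F_x/∂y = 30x^2 + 30y^2 + 20.

On z = 0, (curl F)_z = 30x^2 + 30y^2 + 20.

Convert to polar (x = r cos θ, y = r sin θ, dA = r dr dθ); the integrand becomes 30r^2 + 20, so

    ∬_D (curl F)_z dA = ∫_0^{2π} ∫_0^{4} (30r^2 + 20) · r dr dθ.

Inner (r from 0 to 4): 2080.
Outer (θ from 0 to 2π): 4160π.

Therefore ∮_C F · dr = 4160π.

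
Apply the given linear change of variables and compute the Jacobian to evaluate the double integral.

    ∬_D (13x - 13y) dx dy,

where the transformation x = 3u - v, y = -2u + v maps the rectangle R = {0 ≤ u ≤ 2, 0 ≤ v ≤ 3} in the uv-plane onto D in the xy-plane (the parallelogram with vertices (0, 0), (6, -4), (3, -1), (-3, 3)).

Compute the Jacobian determinant of (x, y) with respect to (u, v):

    ∂(x,y)/∂(u,v) = | 3  -1 | = (3)(1) - (-1)(-2) = 1.
                   | -2  1 |

Its absolute value is |J| = 1 (the area scaling factor).

Substituting x = 3u - v, y = -2u + v into the integrand,

    13x - 13y → 65u - 26v,

so the integral becomes

    ∬_R (65u - 26v) · |J| du dv = ∫_0^2 ∫_0^3 (65u - 26v) dv du.

Inner (v): 195u - 117.
Outer (u): 156.

Therefore ∬_D (13x - 13y) dx dy = 156.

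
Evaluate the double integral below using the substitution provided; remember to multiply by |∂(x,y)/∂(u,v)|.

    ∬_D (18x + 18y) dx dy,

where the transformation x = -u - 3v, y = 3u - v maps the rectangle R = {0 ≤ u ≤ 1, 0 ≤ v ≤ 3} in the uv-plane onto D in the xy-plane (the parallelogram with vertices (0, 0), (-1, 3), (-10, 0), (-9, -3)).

Compute the Jacobian determinant of (x, y) with respect to (u, v):

    ∂(x,y)/∂(u,v) = | -1  -3 | = (-1)(-1) - (-3)(3) = 10.
                   | 3  -1 |

Its absolute value is |J| = 10 (the area scaling factor).

Substituting x = -u - 3v, y = 3u - v into the integrand,

    18x + 18y → 36u - 72v,

so the integral becomes

    ∬_R (36u - 72v) · |J| du dv = ∫_0^1 ∫_0^3 (360u - 720v) dv du.

Inner (v): 1080u - 3240.
Outer (u): -2700.

Therefore ∬_D (18x + 18y) dx dy = -2700.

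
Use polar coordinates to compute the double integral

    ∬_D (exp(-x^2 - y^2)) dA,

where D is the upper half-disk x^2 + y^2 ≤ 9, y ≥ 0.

The region D is 0 ≤ r ≤ 3, 0 ≤ θ ≤ π in polar coordinates, where x = r cos(θ), y = r sin(θ), and dA = r dr dθ.

Under the substitution, the integrand becomes exp(-r^2), so

    ∬_D (exp(-x^2 - y^2)) dA = ∫_{0}^{π} ∫_{0}^{3} (exp(-r^2)) · r dr dθ.

Inner integral (in r): ∫_{0}^{3} (exp(-r^2)) · r dr = -(1 - exp(9))exp(-9)/2.

Outer integral (in θ): ∫_{0}^{π} (-(1 - exp(9))exp(-9)/2) dθ = -π exp(-9)/2 + π/2.

Therefore ∬_D (exp(-x^2 - y^2)) dA = -π exp(-9)/2 + π/2.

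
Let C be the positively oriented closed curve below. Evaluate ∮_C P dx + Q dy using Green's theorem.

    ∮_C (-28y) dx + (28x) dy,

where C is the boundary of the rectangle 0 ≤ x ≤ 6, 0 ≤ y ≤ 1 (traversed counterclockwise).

Green's theorem converts the closed line integral into a double integral over the enclosed region D:

    ∮_C P dx + Q dy = ∬_D (∂Q/∂x - ∂P/∂y) dA.

Here P = -28y, Q = 28x, so

    ∂Q/∂x = 28,    ∂P/∂y = -28,
    ∂Q/∂x - ∂P/∂y = 56.

D is the region 0 ≤ x ≤ 6, 0 ≤ y ≤ 1. Evaluating the double integral:

    ∬_D (56) dA = ∫_0^{6} ∫_0^{1} (56) dy dx.

Inner (y from 0 to 1): 56.
Outer (x from 0 to 6): 336.

Therefore ∮_C P dx + Q dy = 336.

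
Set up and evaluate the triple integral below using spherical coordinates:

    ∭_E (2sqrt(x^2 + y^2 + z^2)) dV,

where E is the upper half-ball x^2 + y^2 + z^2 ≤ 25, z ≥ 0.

In spherical coordinates, x = ρ sin(φ) cos(θ), y = ρ sin(φ) sin(θ), z = ρ cos(φ), and dV = ρ^2 sin(φ) dρ dφ dθ.

The integrand becomes 2ρ, so

    ∭_E (2sqrt(x^2 + y^2 + z^2)) dV = ∫_{0}^{2π} ∫_{0}^{π/2} ∫_{0}^{5} (2ρ) · ρ^2 sin(φ) dρ dφ dθ.

Inner (ρ): 625sin(φ)/2.
Middle (φ): 625/2.
Outer (θ): 625π.

Therefore the triple integral equals 625π.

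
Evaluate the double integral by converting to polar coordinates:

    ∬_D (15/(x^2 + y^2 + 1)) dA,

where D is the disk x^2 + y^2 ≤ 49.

The region D is 0 ≤ r ≤ 7, 0 ≤ θ ≤ 2π in polar coordinates, where x = r cos(θ), y = r sin(θ), and dA = r dr dθ.

Under the substitution, the integrand becomes 15/(r^2 + 1), so

    ∬_D (15/(x^2 + y^2 + 1)) dA = ∫_{0}^{2π} ∫_{0}^{7} (15/(r^2 + 1)) · r dr dθ.

Inner integral (in r): ∫_{0}^{7} (15/(r^2 + 1)) · r dr = 15log(50)/2.

Outer integral (in θ): ∫_{0}^{2π} (15log(50)/2) dθ = 15π log(50).

Therefore ∬_D (15/(x^2 + y^2 + 1)) dA = 15π log(50).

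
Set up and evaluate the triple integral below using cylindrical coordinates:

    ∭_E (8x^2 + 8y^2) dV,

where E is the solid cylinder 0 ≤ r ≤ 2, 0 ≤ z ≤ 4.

In cylindrical coordinates, x = r cos(θ), y = r sin(θ), z = z, and dV = r dr dθ dz.

The integrand becomes 8r^2, so

    ∭_E (8x^2 + 8y^2) dV = ∫_{0}^{2π} ∫_{0}^{2} ∫_{0}^{4} (8r^2) · r dz dr dθ.

Inner (z): 32r^3.
Middle (r from 0 to 2): 128.
Outer (θ): 256π.

Therefore the triple integral equals 256π.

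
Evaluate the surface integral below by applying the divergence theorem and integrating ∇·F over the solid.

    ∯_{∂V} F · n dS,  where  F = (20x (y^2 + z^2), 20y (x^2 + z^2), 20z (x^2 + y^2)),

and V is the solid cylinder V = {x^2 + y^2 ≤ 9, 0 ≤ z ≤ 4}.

By the divergence theorem,

    ∯_{∂V} F · n dS = ∭_V (∇ · F) dV.

Compute the divergence:
    ∇ · F = ∂F_x/∂x + ∂F_y/∂y + ∂F_z/∂z = 20y^2 + 20z^2 + 20x^2 + 20z^2 + 20x^2 + 20y^2 = 40x^2 + 40y^2 + 40z^2.

In cylindrical coordinates, x = r cos(θ), y = r sin(θ), z = z, dV = r dr dθ dz, with 0 ≤ r ≤ 3, 0 ≤ θ ≤ 2π, 0 ≤ z ≤ 4.

The integrand, after substitution and multiplying by the volume element, becomes (40r^2 + 40z^2) · r, so

    ∭_V (∇·F) dV = ∫_0^{2π} ∫_0^{3} ∫_0^{4} (40r^2 + 40z^2) · r dz dr dθ.

Inner (z from 0 to 4): 160r (r^2 + 16/3).
Middle (r from 0 to 3): 7080.
Outer (θ from 0 to 2π): 14160π.

Therefore ∯_{∂V} F · n dS = 14160π.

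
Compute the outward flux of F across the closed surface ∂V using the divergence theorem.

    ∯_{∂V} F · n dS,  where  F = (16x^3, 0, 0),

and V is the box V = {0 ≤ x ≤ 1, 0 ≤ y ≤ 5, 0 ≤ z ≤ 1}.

By the divergence theorem,

    ∯_{∂V} F · n dS = ∭_V (∇ · F) dV.

Compute the divergence:
    ∇ · F = ∂F_x/∂x + ∂F_y/∂y + ∂F_z/∂z = 48x^2 + 0 + 0 = 48x^2.

V is a rectangular box, so dV = dx dy dz with 0 ≤ x ≤ 1, 0 ≤ y ≤ 5, 0 ≤ z ≤ 1.

Integrate (48x^2) over V as an iterated integral:

    ∭_V (∇·F) dV = ∫_0^{1} ∫_0^{5} ∫_0^{1} (48x^2) dz dy dx.

Inner (z from 0 to 1): 48x^2.
Middle (y from 0 to 5): 240x^2.
Outer (x from 0 to 1): 80.

Therefore ∯_{∂V} F · n dS = 80.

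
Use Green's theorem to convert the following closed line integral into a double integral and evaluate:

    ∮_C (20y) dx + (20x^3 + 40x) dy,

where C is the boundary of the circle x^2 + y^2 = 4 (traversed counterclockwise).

Green's theorem converts the closed line integral into a double integral over the enclosed region D:

    ∮_C P dx + Q dy = ∬_D (∂Q/∂x - ∂P/∂y) dA.

Here P = 20y, Q = 20x^3 + 40x, so

    ∂Q/∂x = 60x^2 + 40,    ∂P/∂y = 20,
    ∂Q/∂x - ∂P/∂y = 60x^2 + 20.

D is the region x^2 + y^2 ≤ 4. Evaluating the double integral:

In polar coordinates (x = r cos θ, y = r sin θ, dA = r dr dθ) the integrand becomes 60r^2cos(θ)^2 + 20, so

    ∬_D (60x^2 + 20) dA = ∫_0^{2π} ∫_0^{2} (60r^2cos(θ)^2 + 20) · r dr dθ.

Inner (r from 0 to 2): 240cos(θ)^2 + 40.
Outer (θ from 0 to 2π): 320π.

Therefore ∮_C P dx + Q dy = 320π.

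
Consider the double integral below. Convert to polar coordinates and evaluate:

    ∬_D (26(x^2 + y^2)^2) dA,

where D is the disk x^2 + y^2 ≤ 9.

The region D is 0 ≤ r ≤ 3, 0 ≤ θ ≤ 2π in polar coordinates, where x = r cos(θ), y = r sin(θ), and dA = r dr dθ.

Under the substitution, the integrand becomes 26r^4, so

    ∬_D (26(x^2 + y^2)^2) dA = ∫_{0}^{2π} ∫_{0}^{3} (26r^4) · r dr dθ.

Inner integral (in r): ∫_{0}^{3} (26r^4) · r dr = 3159.

Outer integral (in θ): ∫_{0}^{2π} (3159) dθ = 6318π.

Therefore ∬_D (26(x^2 + y^2)^2) dA = 6318π.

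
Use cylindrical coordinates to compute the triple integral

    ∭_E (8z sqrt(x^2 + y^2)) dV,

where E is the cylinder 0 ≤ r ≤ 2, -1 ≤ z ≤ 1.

In cylindrical coordinates, x = r cos(θ), y = r sin(θ), z = z, and dV = r dr dθ dz.

The integrand becomes 8r z, so

    ∭_E (8z sqrt(x^2 + y^2)) dV = ∫_{0}^{2π} ∫_{0}^{2} ∫_{-1}^{1} (8r z) · r dz dr dθ.

Inner (z): 0.
Middle (r from 0 to 2): 0.
Outer (θ): 0.

Therefore the triple integral equals 0.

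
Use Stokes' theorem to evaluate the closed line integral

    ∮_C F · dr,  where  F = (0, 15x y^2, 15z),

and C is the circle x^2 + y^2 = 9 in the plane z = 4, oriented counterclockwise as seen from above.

Let S be the flat disk x^2 + y^2 ≤ 9 in the plane z = 4, with upward unit normal n̂ = ẑ. By Stokes' theorem,

    ∮_C F · dr = ∬_S (∇ × F) · n̂ dS = ∬_D (curl F)_z dA,

where D is the disk x^2 + y^2 ≤ 9.

Compute the curl of F = (0, 15x y^2, 15z):
    (∇ × F)_x = ∂F_z/∂y - ∂F_y/∂z = 0,
    (∇ × F)_y = ∂F_x/∂z - ∂F_z/∂x = 0,
    (∇ × F)_z = ∂F_y/∂x - ∂F_x/∂y = 15y^2.

On z = 4, (curl F)_z = 15y^2.

Convert to polar (x = r cos θ, y = r sin θ, dA = r dr dθ); the integrand becomes 15r^2sin(θ)^2, so

    ∬_D (curl F)_z dA = ∫_0^{2π} ∫_0^{3} (15r^2sin(θ)^2) · r dr dθ.

Inner (r from 0 to 3): 1215sin(θ)^2/4.
Outer (θ from 0 to 2π): 1215π/4.

Therefore ∮_C F · dr = 1215π/4.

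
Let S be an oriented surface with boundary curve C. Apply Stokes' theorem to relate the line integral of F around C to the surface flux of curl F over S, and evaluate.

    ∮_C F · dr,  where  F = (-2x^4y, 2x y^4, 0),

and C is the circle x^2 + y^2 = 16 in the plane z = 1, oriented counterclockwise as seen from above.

Let S be the flat disk x^2 + y^2 ≤ 16 in the plane z = 1, with upward unit normal n̂ = ẑ. By Stokes' theorem,

    ∮_C F · dr = ∬_S (∇ × F) · n̂ dS = ∬_D (curl F)_z dA,

where D is the disk x^2 + y^2 ≤ 16.

Compute the curl of F = (-2x^4y, 2x y^4, 0):
    (∇ × F)_x = ∂F_z/∂y - ∂F_y/∂z = 0,
    (∇ × F)_y = ∂F_x/∂z - ∂F_z/∂x = 0,
    (∇ × F)_z = ∂F_y/∂x - ∂F_x/∂y = 2x^4 + 2y^4.

On z = 1, (curl F)_z = 2x^4 + 2y^4.

Convert to polar (x = r cos θ, y = r sin θ, dA = r dr dθ); the integrand becomes 2r^4(sin(θ)^4 + cos(θ)^4), so

    ∬_D (curl F)_z dA = ∫_0^{2π} ∫_0^{4} (2r^4(sin(θ)^4 + cos(θ)^4)) · r dr dθ.

Inner (r from 0 to 4): 4096sin(θ)^4/3 + 4096cos(θ)^4/3.
Outer (θ from 0 to 2π): 2048π.

Therefore ∮_C F · dr = 2048π.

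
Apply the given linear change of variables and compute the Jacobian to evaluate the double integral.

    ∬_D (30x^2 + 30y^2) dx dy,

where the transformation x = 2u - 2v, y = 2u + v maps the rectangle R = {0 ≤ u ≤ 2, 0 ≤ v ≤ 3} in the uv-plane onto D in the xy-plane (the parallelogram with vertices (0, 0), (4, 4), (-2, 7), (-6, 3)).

Compute the Jacobian determinant of (x, y) with respect to (u, v):

    ∂(x,y)/∂(u,v) = | 2  -2 | = (2)(1) - (-2)(2) = 6.
                   | 2  1 |

Its absolute value is |J| = 6 (the area scaling factor).

Substituting x = 2u - 2v, y = 2u + v into the integrand,

    30x^2 + 30y^2 → 240u^2 - 120u v + 150v^2,

so the integral becomes

    ∬_R (240u^2 - 120u v + 150v^2) · |J| du dv = ∫_0^2 ∫_0^3 (1440u^2 - 720u v + 900v^2) dv du.

Inner (v): 4320u^2 - 3240u + 8100.
Outer (u): 21240.

Therefore ∬_D (30x^2 + 30y^2) dx dy = 21240.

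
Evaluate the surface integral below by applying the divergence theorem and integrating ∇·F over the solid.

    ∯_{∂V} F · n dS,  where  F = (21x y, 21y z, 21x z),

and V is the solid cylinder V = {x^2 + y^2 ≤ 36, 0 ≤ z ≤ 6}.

By the divergence theorem,

    ∯_{∂V} F · n dS = ∭_V (∇ · F) dV.

Compute the divergence:
    ∇ · F = ∂F_x/∂x + ∂F_y/∂y + ∂F_z/∂z = 21y + 21z + 21x = 21x + 21y + 21z.

In cylindrical coordinates, x = r cos(θ), y = r sin(θ), z = z, dV = r dr dθ dz, with 0 ≤ r ≤ 6, 0 ≤ θ ≤ 2π, 0 ≤ z ≤ 6.

The integrand, after substitution and multiplying by the volume element, becomes (21sqrt(2)r sin(θ + π/4) + 21z) · r, so

    ∭_V (∇·F) dV = ∫_0^{2π} ∫_0^{6} ∫_0^{6} (21sqrt(2)r sin(θ + π/4) + 21z) · r dz dr dθ.

Inner (z from 0 to 6): 126r (sqrt(2)r sin(θ + π/4) + 3).
Middle (r from 0 to 6): 9072sqrt(2)sin(θ + π/4) + 6804.
Outer (θ from 0 to 2π): 13608π.

Therefore ∯_{∂V} F · n dS = 13608π.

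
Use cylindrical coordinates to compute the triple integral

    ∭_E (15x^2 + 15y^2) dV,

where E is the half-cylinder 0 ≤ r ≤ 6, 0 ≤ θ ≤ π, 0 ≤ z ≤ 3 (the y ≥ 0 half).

In cylindrical coordinates, x = r cos(θ), y = r sin(θ), z = z, and dV = r dr dθ dz.

The integrand becomes 15r^2, so

    ∭_E (15x^2 + 15y^2) dV = ∫_{0}^{π} ∫_{0}^{6} ∫_{0}^{3} (15r^2) · r dz dr dθ.

Inner (z): 45r^3.
Middle (r from 0 to 6): 14580.
Outer (θ): 14580π.

Therefore the triple integral equals 14580π.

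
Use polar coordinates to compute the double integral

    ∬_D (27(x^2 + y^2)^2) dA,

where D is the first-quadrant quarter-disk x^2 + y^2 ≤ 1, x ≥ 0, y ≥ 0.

The region D is 0 ≤ r ≤ 1, 0 ≤ θ ≤ π/2 in polar coordinates, where x = r cos(θ), y = r sin(θ), and dA = r dr dθ.

Under the substitution, the integrand becomes 27r^4, so

    ∬_D (27(x^2 + y^2)^2) dA = ∫_{0}^{π/2} ∫_{0}^{1} (27r^4) · r dr dθ.

Inner integral (in r): ∫_{0}^{1} (27r^4) · r dr = 9/2.

Outer integral (in θ): ∫_{0}^{π/2} (9/2) dθ = 9π/4.

Therefore ∬_D (27(x^2 + y^2)^2) dA = 9π/4.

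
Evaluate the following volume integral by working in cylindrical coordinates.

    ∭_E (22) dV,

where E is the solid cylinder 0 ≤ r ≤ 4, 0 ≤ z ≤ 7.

In cylindrical coordinates, x = r cos(θ), y = r sin(θ), z = z, and dV = r dr dθ dz.

The integrand becomes 22, so

    ∭_E (22) dV = ∫_{0}^{2π} ∫_{0}^{4} ∫_{0}^{7} (22) · r dz dr dθ.

Inner (z): 154r.
Middle (r from 0 to 4): 1232.
Outer (θ): 2464π.

Therefore the triple integral equals 2464π.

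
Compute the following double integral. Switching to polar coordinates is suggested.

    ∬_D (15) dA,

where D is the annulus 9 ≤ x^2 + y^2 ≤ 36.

The region D is 3 ≤ r ≤ 6, 0 ≤ θ ≤ 2π in polar coordinates, where x = r cos(θ), y = r sin(θ), and dA = r dr dθ.

Under the substitution, the integrand becomes 15, so

    ∬_D (15) dA = ∫_{0}^{2π} ∫_{3}^{6} (15) · r dr dθ.

Inner integral (in r): ∫_{3}^{6} (15) · r dr = 405/2.

Outer integral (in θ): ∫_{0}^{2π} (405/2) dθ = 405π.

Therefore ∬_D (15) dA = 405π.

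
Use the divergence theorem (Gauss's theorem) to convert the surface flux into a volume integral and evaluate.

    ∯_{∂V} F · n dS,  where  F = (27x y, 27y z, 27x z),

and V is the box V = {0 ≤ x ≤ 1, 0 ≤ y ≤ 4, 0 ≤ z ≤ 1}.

By the divergence theorem,

    ∯_{∂V} F · n dS = ∭_V (∇ · F) dV.

Compute the divergence:
    ∇ · F = ∂F_x/∂x + ∂F_y/∂y + ∂F_z/∂z = 27y + 27z + 27x = 27x + 27y + 27z.

V is a rectangular box, so dV = dx dy dz with 0 ≤ x ≤ 1, 0 ≤ y ≤ 4, 0 ≤ z ≤ 1.

Integrate (27x + 27y + 27z) over V as an iterated integral:

    ∭_V (∇·F) dV = ∫_0^{1} ∫_0^{4} ∫_0^{1} (27x + 27y + 27z) dz dy dx.

Inner (z from 0 to 1): 27x + 27y + 27/2.
Middle (y from 0 to 4): 108x + 270.
Outer (x from 0 to 1): 324.

Therefore ∯_{∂V} F · n dS = 324.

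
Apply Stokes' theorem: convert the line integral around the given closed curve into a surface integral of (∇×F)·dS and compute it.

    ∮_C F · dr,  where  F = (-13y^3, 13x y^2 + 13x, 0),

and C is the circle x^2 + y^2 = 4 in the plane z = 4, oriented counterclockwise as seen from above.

Let S be the flat disk x^2 + y^2 ≤ 4 in the plane z = 4, with upward unit normal n̂ = ẑ. By Stokes' theorem,

    ∮_C F · dr = ∬_S (∇ × F) · n̂ dS = ∬_D (curl F)_z dA,

where D is the disk x^2 + y^2 ≤ 4.

Compute the curl of F = (-13y^3, 13x y^2 + 13x, 0):
    (∇ × F)_x = ∂F_z/∂y - ∂F_y/∂z = 0,
    (∇ × F)_y = ∂F_x/∂z - ∂F_z/∂x = 0,
    (∇ × F)_z = ∂F_y/∂x - ∂F_x/∂y = 52y^2 + 13.

On z = 4, (curl F)_z = 52y^2 + 13.

Convert to polar (x = r cos θ, y = r sin θ, dA = r dr dθ); the integrand becomes 52r^2sin(θ)^2 + 13, so

    ∬_D (curl F)_z dA = ∫_0^{2π} ∫_0^{2} (52r^2sin(θ)^2 + 13) · r dr dθ.

Inner (r from 0 to 2): 208sin(θ)^2 + 26.
Outer (θ from 0 to 2π): 260π.

Therefore ∮_C F · dr = 260π.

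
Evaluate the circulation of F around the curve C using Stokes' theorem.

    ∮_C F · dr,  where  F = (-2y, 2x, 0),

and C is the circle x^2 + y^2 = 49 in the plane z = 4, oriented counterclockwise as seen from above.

Let S be the flat disk x^2 + y^2 ≤ 49 in the plane z = 4, with upward unit normal n̂ = ẑ. By Stokes' theorem,

    ∮_C F · dr = ∬_S (∇ × F) · n̂ dS = ∬_D (curl F)_z dA,

where D is the disk x^2 + y^2 ≤ 49.

Compute the curl of F = (-2y, 2x, 0):
    (∇ × F)_x = ∂F_z/∂y - ∂F_y/∂z = 0,
    (∇ × F)_y = ∂F_x/∂z - ∂F_z/∂x = 0,
    (∇ × F)_z = ∂F_y/∂x - ∂F_x/∂y = 4.

On z = 4, (curl F)_z = 4.

Convert to polar (x = r cos θ, y = r sin θ, dA = r dr dθ); the integrand becomes 4, so

    ∬_D (curl F)_z dA = ∫_0^{2π} ∫_0^{7} (4) · r dr dθ.

Inner (r from 0 to 7): 98.
Outer (θ from 0 to 2π): 196π.

Therefore ∮_C F · dr = 196π.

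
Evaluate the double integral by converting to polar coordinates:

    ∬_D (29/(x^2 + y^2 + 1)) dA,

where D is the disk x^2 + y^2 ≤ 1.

The region D is 0 ≤ r ≤ 1, 0 ≤ θ ≤ 2π in polar coordinates, where x = r cos(θ), y = r sin(θ), and dA = r dr dθ.

Under the substitution, the integrand becomes 29/(r^2 + 1), so

    ∬_D (29/(x^2 + y^2 + 1)) dA = ∫_{0}^{2π} ∫_{0}^{1} (29/(r^2 + 1)) · r dr dθ.

Inner integral (in r): ∫_{0}^{1} (29/(r^2 + 1)) · r dr = 29log(2)/2.

Outer integral (in θ): ∫_{0}^{2π} (29log(2)/2) dθ = 29π log(2).

Therefore ∬_D (29/(x^2 + y^2 + 1)) dA = 29π log(2).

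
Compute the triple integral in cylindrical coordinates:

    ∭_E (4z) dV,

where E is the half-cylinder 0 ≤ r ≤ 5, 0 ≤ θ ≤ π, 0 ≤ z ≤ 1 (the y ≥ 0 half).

In cylindrical coordinates, x = r cos(θ), y = r sin(θ), z = z, and dV = r dr dθ dz.

The integrand becomes 4z, so

    ∭_E (4z) dV = ∫_{0}^{π} ∫_{0}^{5} ∫_{0}^{1} (4z) · r dz dr dθ.

Inner (z): 2r.
Middle (r from 0 to 5): 25.
Outer (θ): 25π.

Therefore the triple integral equals 25π.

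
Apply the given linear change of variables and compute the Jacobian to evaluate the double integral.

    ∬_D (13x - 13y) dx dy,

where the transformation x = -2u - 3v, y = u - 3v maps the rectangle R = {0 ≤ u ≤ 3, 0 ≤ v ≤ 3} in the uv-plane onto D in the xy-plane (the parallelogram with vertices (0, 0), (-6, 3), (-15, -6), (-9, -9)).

Compute the Jacobian determinant of (x, y) with respect to (u, v):

    ∂(x,y)/∂(u,v) = | -2  -3 | = (-2)(-3) - (-3)(1) = 9.
                   | 1  -3 |

Its absolute value is |J| = 9 (the area scaling factor).

Substituting x = -2u - 3v, y = u - 3v into the integrand,

    13x - 13y → -39u,

so the integral becomes

    ∬_R (-39u) · |J| du dv = ∫_0^3 ∫_0^3 (-351u) dv du.

Inner (v): -1053u.
Outer (u): -9477/2.

Therefore ∬_D (13x - 13y) dx dy = -9477/2.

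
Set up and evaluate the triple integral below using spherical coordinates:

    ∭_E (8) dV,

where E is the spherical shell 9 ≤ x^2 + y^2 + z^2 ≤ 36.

In spherical coordinates, x = ρ sin(φ) cos(θ), y = ρ sin(φ) sin(θ), z = ρ cos(φ), and dV = ρ^2 sin(φ) dρ dφ dθ.

The integrand becomes 8, so

    ∭_E (8) dV = ∫_{0}^{2π} ∫_{0}^{π} ∫_{3}^{6} (8) · ρ^2 sin(φ) dρ dφ dθ.

Inner (ρ): 504sin(φ).
Middle (φ): 1008.
Outer (θ): 2016π.

Therefore the triple integral equals 2016π.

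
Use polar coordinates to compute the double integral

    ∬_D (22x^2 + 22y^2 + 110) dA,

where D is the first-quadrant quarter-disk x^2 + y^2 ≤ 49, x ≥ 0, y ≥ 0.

The region D is 0 ≤ r ≤ 7, 0 ≤ θ ≤ π/2 in polar coordinates, where x = r cos(θ), y = r sin(θ), and dA = r dr dθ.

Under the substitution, the integrand becomes 22r^2 + 110, so

    ∬_D (22x^2 + 22y^2 + 110) dA = ∫_{0}^{π/2} ∫_{0}^{7} (22r^2 + 110) · r dr dθ.

Inner integral (in r): ∫_{0}^{7} (22r^2 + 110) · r dr = 31801/2.

Outer integral (in θ): ∫_{0}^{π/2} (31801/2) dθ = 31801π/4.

Therefore ∬_D (22x^2 + 22y^2 + 110) dA = 31801π/4.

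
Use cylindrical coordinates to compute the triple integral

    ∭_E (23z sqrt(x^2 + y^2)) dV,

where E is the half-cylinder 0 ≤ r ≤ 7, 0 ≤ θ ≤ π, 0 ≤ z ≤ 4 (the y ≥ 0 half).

In cylindrical coordinates, x = r cos(θ), y = r sin(θ), z = z, and dV = r dr dθ dz.

The integrand becomes 23r z, so

    ∭_E (23z sqrt(x^2 + y^2)) dV = ∫_{0}^{π} ∫_{0}^{7} ∫_{0}^{4} (23r z) · r dz dr dθ.

Inner (z): 184r^2.
Middle (r from 0 to 7): 63112/3.
Outer (θ): 63112π/3.

Therefore the triple integral equals 63112π/3.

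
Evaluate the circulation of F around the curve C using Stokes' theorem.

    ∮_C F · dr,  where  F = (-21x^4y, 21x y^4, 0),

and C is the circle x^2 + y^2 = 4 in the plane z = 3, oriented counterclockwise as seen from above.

Let S be the flat disk x^2 + y^2 ≤ 4 in the plane z = 3, with upward unit normal n̂ = ẑ. By Stokes' theorem,

    ∮_C F · dr = ∬_S (∇ × F) · n̂ dS = ∬_D (curl F)_z dA,

where D is the disk x^2 + y^2 ≤ 4.

Compute the curl of F = (-21x^4y, 21x y^4, 0):
    (∇ × F)_x = ∂F_z/∂y - ∂F_y/∂z = 0,
    (∇ × F)_y = ∂F_x/∂z - ∂F_z/∂x = 0,
    (∇ × F)_z = ∂F_y/∂x - ∂F_x/∂y = 21x^4 + 21y^4.

On z = 3, (curl F)_z = 21x^4 + 21y^4.

Convert to polar (x = r cos θ, y = r sin θ, dA = r dr dθ); the integrand becomes 21r^4(sin(θ)^4 + cos(θ)^4), so

    ∬_D (curl F)_z dA = ∫_0^{2π} ∫_0^{2} (21r^4(sin(θ)^4 + cos(θ)^4)) · r dr dθ.

Inner (r from 0 to 2): 224sin(θ)^4 + 224cos(θ)^4.
Outer (θ from 0 to 2π): 336π.

Therefore ∮_C F · dr = 336π.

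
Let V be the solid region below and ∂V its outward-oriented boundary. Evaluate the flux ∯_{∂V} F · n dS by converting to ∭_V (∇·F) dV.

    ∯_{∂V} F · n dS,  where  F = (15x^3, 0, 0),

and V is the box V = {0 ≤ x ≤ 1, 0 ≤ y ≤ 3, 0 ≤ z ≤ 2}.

By the divergence theorem,

    ∯_{∂V} F · n dS = ∭_V (∇ · F) dV.

Compute the divergence:
    ∇ · F = ∂F_x/∂x + ∂F_y/∂y + ∂F_z/∂z = 45x^2 + 0 + 0 = 45x^2.

V is a rectangular box, so dV = dx dy dz with 0 ≤ x ≤ 1, 0 ≤ y ≤ 3, 0 ≤ z ≤ 2.

Integrate (45x^2) over V as an iterated integral:

    ∭_V (∇·F) dV = ∫_0^{1} ∫_0^{3} ∫_0^{2} (45x^2) dz dy dx.

Inner (z from 0 to 2): 90x^2.
Middle (y from 0 to 3): 270x^2.
Outer (x from 0 to 1): 90.

Therefore ∯_{∂V} F · n dS = 90.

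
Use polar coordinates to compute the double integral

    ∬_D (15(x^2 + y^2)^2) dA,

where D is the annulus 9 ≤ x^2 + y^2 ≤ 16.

The region D is 3 ≤ r ≤ 4, 0 ≤ θ ≤ 2π in polar coordinates, where x = r cos(θ), y = r sin(θ), and dA = r dr dθ.

Under the substitution, the integrand becomes 15r^4, so

    ∬_D (15(x^2 + y^2)^2) dA = ∫_{0}^{2π} ∫_{3}^{4} (15r^4) · r dr dθ.

Inner integral (in r): ∫_{3}^{4} (15r^4) · r dr = 16835/2.

Outer integral (in θ): ∫_{0}^{2π} (16835/2) dθ = 16835π.

Therefore ∬_D (15(x^2 + y^2)^2) dA = 16835π.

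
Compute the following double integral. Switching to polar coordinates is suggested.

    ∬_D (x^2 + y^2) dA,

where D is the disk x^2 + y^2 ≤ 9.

The region D is 0 ≤ r ≤ 3, 0 ≤ θ ≤ 2π in polar coordinates, where x = r cos(θ), y = r sin(θ), and dA = r dr dθ.

Under the substitution, the integrand becomes r^2, so

    ∬_D (x^2 + y^2) dA = ∫_{0}^{2π} ∫_{0}^{3} (r^2) · r dr dθ.

Inner integral (in r): ∫_{0}^{3} (r^2) · r dr = 81/4.

Outer integral (in θ): ∫_{0}^{2π} (81/4) dθ = 81π/2.

Therefore ∬_D (x^2 + y^2) dA = 81π/2.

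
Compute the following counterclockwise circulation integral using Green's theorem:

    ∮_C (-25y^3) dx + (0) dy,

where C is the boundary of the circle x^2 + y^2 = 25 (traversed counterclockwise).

Green's theorem converts the closed line integral into a double integral over the enclosed region D:

    ∮_C P dx + Q dy = ∬_D (∂Q/∂x - ∂P/∂y) dA.

Here P = -25y^3, Q = 0, so

    ∂Q/∂x = 0,    ∂P/∂y = -75y^2,
    ∂Q/∂x - ∂P/∂y = 75y^2.

D is the region x^2 + y^2 ≤ 25. Evaluating the double integral:

In polar coordinates (x = r cos θ, y = r sin θ, dA = r dr dθ) the integrand becomes 75r^2sin(θ)^2, so

    ∬_D (75y^2) dA = ∫_0^{2π} ∫_0^{5} (75r^2sin(θ)^2) · r dr dθ.

Inner (r from 0 to 5): 46875sin(θ)^2/4.
Outer (θ from 0 to 2π): 46875π/4.

Therefore ∮_C P dx + Q dy = 46875π/4.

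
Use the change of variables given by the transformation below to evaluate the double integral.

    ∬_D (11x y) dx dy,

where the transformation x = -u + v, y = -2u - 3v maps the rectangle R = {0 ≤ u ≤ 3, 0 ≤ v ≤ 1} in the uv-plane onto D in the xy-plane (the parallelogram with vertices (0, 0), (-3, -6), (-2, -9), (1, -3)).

Compute the Jacobian determinant of (x, y) with respect to (u, v):

    ∂(x,y)/∂(u,v) = | -1  1 | = (-1)(-3) - (1)(-2) = 5.
                   | -2  -3 |

Its absolute value is |J| = 5 (the area scaling factor).

Substituting x = -u + v, y = -2u - 3v into the integrand,

    11x y → 22u^2 + 11u v - 33v^2,

so the integral becomes

    ∬_R (22u^2 + 11u v - 33v^2) · |J| du dv = ∫_0^3 ∫_0^1 (110u^2 + 55u v - 165v^2) dv du.

Inner (v): 110u^2 + 55u/2 - 55.
Outer (u): 3795/4.

Therefore ∬_D (11x y) dx dy = 3795/4.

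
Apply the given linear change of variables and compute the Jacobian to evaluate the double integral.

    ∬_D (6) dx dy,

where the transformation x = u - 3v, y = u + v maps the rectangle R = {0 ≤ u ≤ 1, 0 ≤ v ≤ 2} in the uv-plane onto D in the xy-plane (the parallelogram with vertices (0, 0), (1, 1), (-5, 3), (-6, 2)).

Compute the Jacobian determinant of (x, y) with respect to (u, v):

    ∂(x,y)/∂(u,v) = | 1  -3 | = (1)(1) - (-3)(1) = 4.
                   | 1  1 |

Its absolute value is |J| = 4 (the area scaling factor).

Substituting x = u - 3v, y = u + v into the integrand,

    6 → 6,

so the integral becomes

    ∬_R (6) · |J| du dv = ∫_0^1 ∫_0^2 (24) dv du.

Inner (v): 48.
Outer (u): 48.

Therefore ∬_D (6) dx dy = 48.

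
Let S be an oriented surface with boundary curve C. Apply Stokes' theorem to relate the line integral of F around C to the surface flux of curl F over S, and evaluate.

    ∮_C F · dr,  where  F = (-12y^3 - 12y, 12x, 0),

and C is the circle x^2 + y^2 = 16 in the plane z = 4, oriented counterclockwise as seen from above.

Let S be the flat disk x^2 + y^2 ≤ 16 in the plane z = 4, with upward unit normal n̂ = ẑ. By Stokes' theorem,

    ∮_C F · dr = ∬_S (∇ × F) · n̂ dS = ∬_D (curl F)_z dA,

where D is the disk x^2 + y^2 ≤ 16.

Compute the curl of F = (-12y^3 - 12y, 12x, 0):
    (∇ × F)_x = ∂F_z/∂y - ∂F_y/∂z = 0,
    (∇ × F)_y = ∂F_x/∂z - ∂F_z/∂x = 0,
    (∇ × F)_z = ∂F_y/∂x - ∂F_x/∂y = 36y^2 + 24.

On z = 4, (curl F)_z = 36y^2 + 24.

Convert to polar (x = r cos θ, y = r sin θ, dA = r dr dθ); the integrand becomes 36r^2sin(θ)^2 + 24, so

    ∬_D (curl F)_z dA = ∫_0^{2π} ∫_0^{4} (36r^2sin(θ)^2 + 24) · r dr dθ.

Inner (r from 0 to 4): 2304sin(θ)^2 + 192.
Outer (θ from 0 to 2π): 2688π.

Therefore ∮_C F · dr = 2688π.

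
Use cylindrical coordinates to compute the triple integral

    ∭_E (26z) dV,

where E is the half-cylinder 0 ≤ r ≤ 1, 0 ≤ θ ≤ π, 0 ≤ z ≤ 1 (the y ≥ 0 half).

In cylindrical coordinates, x = r cos(θ), y = r sin(θ), z = z, and dV = r dr dθ dz.

The integrand becomes 26z, so

    ∭_E (26z) dV = ∫_{0}^{π} ∫_{0}^{1} ∫_{0}^{1} (26z) · r dz dr dθ.

Inner (z): 13r.
Middle (r from 0 to 1): 13/2.
Outer (θ): 13π/2.

Therefore the triple integral equals 13π/2.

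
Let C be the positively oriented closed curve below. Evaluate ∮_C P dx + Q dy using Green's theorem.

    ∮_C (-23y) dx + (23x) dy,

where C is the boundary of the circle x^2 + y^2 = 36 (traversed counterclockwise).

Green's theorem converts the closed line integral into a double integral over the enclosed region D:

    ∮_C P dx + Q dy = ∬_D (∂Q/∂x - ∂P/∂y) dA.

Here P = -23y, Q = 23x, so

    ∂Q/∂x = 23,    ∂P/∂y = -23,
    ∂Q/∂x - ∂P/∂y = 46.

D is the region x^2 + y^2 ≤ 36. Evaluating the double integral:

In polar coordinates (x = r cos θ, y = r sin θ, dA = r dr dθ) the integrand becomes 46, so

    ∬_D (46) dA = ∫_0^{2π} ∫_0^{6} (46) · r dr dθ.

Inner (r from 0 to 6): 828.
Outer (θ from 0 to 2π): 1656π.

Therefore ∮_C P dx + Q dy = 1656π.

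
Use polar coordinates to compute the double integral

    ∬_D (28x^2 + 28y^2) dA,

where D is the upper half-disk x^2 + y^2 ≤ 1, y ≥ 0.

The region D is 0 ≤ r ≤ 1, 0 ≤ θ ≤ π in polar coordinates, where x = r cos(θ), y = r sin(θ), and dA = r dr dθ.

Under the substitution, the integrand becomes 28r^2, so

    ∬_D (28x^2 + 28y^2) dA = ∫_{0}^{π} ∫_{0}^{1} (28r^2) · r dr dθ.

Inner integral (in r): ∫_{0}^{1} (28r^2) · r dr = 7.

Outer integral (in θ): ∫_{0}^{π} (7) dθ = 7π.

Therefore ∬_D (28x^2 + 28y^2) dA = 7π.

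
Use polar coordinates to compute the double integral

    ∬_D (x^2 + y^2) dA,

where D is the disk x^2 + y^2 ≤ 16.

The region D is 0 ≤ r ≤ 4, 0 ≤ θ ≤ 2π in polar coordinates, where x = r cos(θ), y = r sin(θ), and dA = r dr dθ.

Under the substitution, the integrand becomes r^2, so

    ∬_D (x^2 + y^2) dA = ∫_{0}^{2π} ∫_{0}^{4} (r^2) · r dr dθ.

Inner integral (in r): ∫_{0}^{4} (r^2) · r dr = 64.

Outer integral (in θ): ∫_{0}^{2π} (64) dθ = 128π.

Therefore ∬_D (x^2 + y^2) dA = 128π.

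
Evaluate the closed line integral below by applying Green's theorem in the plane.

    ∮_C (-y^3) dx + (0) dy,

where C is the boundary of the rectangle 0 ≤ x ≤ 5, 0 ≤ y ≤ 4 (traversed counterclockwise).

Green's theorem converts the closed line integral into a double integral over the enclosed region D:

    ∮_C P dx + Q dy = ∬_D (∂Q/∂x - ∂P/∂y) dA.

Here P = -y^3, Q = 0, so

    ∂Q/∂x = 0,    ∂P/∂y = -3y^2,
    ∂Q/∂x - ∂P/∂y = 3y^2.

D is the region 0 ≤ x ≤ 5, 0 ≤ y ≤ 4. Evaluating the double integral:

    ∬_D (3y^2) dA = ∫_0^{5} ∫_0^{4} (3y^2) dy dx.

Inner (y from 0 to 4): 64.
Outer (x from 0 to 5): 320.

Therefore ∮_C P dx + Q dy = 320.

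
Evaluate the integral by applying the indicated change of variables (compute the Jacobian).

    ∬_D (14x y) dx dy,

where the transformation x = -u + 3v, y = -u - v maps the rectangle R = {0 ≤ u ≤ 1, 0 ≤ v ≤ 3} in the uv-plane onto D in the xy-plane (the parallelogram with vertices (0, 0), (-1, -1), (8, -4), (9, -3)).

Compute the Jacobian determinant of (x, y) with respect to (u, v):

    ∂(x,y)/∂(u,v) = | -1  3 | = (-1)(-1) - (3)(-1) = 4.
                   | -1  -1 |

Its absolute value is |J| = 4 (the area scaling factor).

Substituting x = -u + 3v, y = -u - v into the integrand,

    14x y → 14u^2 - 28u v - 42v^2,

so the integral becomes

    ∬_R (14u^2 - 28u v - 42v^2) · |J| du dv = ∫_0^1 ∫_0^3 (56u^2 - 112u v - 168v^2) dv du.

Inner (v): 168u^2 - 504u - 1512.
Outer (u): -1708.

Therefore ∬_D (14x y) dx dy = -1708.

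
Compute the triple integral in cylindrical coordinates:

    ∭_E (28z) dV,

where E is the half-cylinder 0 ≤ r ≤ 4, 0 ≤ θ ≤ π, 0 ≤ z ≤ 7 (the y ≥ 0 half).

In cylindrical coordinates, x = r cos(θ), y = r sin(θ), z = z, and dV = r dr dθ dz.

The integrand becomes 28z, so

    ∭_E (28z) dV = ∫_{0}^{π} ∫_{0}^{4} ∫_{0}^{7} (28z) · r dz dr dθ.

Inner (z): 686r.
Middle (r from 0 to 4): 5488.
Outer (θ): 5488π.

Therefore the triple integral equals 5488π.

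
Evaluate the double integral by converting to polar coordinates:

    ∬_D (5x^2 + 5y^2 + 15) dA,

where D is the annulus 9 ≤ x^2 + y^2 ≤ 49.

The region D is 3 ≤ r ≤ 7, 0 ≤ θ ≤ 2π in polar coordinates, where x = r cos(θ), y = r sin(θ), and dA = r dr dθ.

Under the substitution, the integrand becomes 5r^2 + 15, so

    ∬_D (5x^2 + 5y^2 + 15) dA = ∫_{0}^{2π} ∫_{3}^{7} (5r^2 + 15) · r dr dθ.

Inner integral (in r): ∫_{3}^{7} (5r^2 + 15) · r dr = 3200.

Outer integral (in θ): ∫_{0}^{2π} (3200) dθ = 6400π.

Therefore ∬_D (5x^2 + 5y^2 + 15) dA = 6400π.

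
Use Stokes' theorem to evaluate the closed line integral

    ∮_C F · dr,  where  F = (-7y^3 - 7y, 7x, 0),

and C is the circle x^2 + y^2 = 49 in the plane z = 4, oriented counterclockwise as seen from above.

Let S be the flat disk x^2 + y^2 ≤ 49 in the plane z = 4, with upward unit normal n̂ = ẑ. By Stokes' theorem,

    ∮_C F · dr = ∬_S (∇ × F) · n̂ dS = ∬_D (curl F)_z dA,

where D is the disk x^2 + y^2 ≤ 49.

Compute the curl of F = (-7y^3 - 7y, 7x, 0):
    (∇ × F)_x = ∂F_z/∂y - ∂F_y/∂z = 0,
    (∇ × F)_y = ∂F_x/∂z - ∂F_z/∂x = 0,
    (∇ × F)_z = ∂F_y/∂x - ∂F_x/∂y = 21y^2 + 14.

On z = 4, (curl F)_z = 21y^2 + 14.

Convert to polar (x = r cos θ, y = r sin θ, dA = r dr dθ); the integrand becomes 21r^2sin(θ)^2 + 14, so

    ∬_D (curl F)_z dA = ∫_0^{2π} ∫_0^{7} (21r^2sin(θ)^2 + 14) · r dr dθ.

Inner (r from 0 to 7): 50421sin(θ)^2/4 + 343.
Outer (θ from 0 to 2π): 53165π/4.

Therefore ∮_C F · dr = 53165π/4.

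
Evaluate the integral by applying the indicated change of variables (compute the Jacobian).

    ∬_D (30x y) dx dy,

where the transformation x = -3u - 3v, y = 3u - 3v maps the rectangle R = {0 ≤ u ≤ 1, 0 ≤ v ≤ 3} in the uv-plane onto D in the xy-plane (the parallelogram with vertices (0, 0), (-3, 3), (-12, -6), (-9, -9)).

Compute the Jacobian determinant of (x, y) with respect to (u, v):

    ∂(x,y)/∂(u,v) = | -3  -3 | = (-3)(-3) - (-3)(3) = 18.
                   | 3  -3 |

Its absolute value is |J| = 18 (the area scaling factor).

Substituting x = -3u - 3v, y = 3u - 3v into the integrand,

    30x y → -270u^2 + 270v^2,

so the integral becomes

    ∬_R (-270u^2 + 270v^2) · |J| du dv = ∫_0^1 ∫_0^3 (-4860u^2 + 4860v^2) dv du.

Inner (v): 43740 - 14580u^2.
Outer (u): 38880.

Therefore ∬_D (30x y) dx dy = 38880.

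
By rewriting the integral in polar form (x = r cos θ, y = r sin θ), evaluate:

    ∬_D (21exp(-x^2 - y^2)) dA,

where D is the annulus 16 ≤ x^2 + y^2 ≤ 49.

The region D is 4 ≤ r ≤ 7, 0 ≤ θ ≤ 2π in polar coordinates, where x = r cos(θ), y = r sin(θ), and dA = r dr dθ.

Under the substitution, the integrand becomes 21exp(-r^2), so

    ∬_D (21exp(-x^2 - y^2)) dA = ∫_{0}^{2π} ∫_{4}^{7} (21exp(-r^2)) · r dr dθ.

Inner integral (in r): ∫_{4}^{7} (21exp(-r^2)) · r dr = -(21 - 21exp(33))exp(-49)/2.

Outer integral (in θ): ∫_{0}^{2π} (-(21 - 21exp(33))exp(-49)/2) dθ = -21π (1 - exp(33))exp(-49).

Therefore ∬_D (21exp(-x^2 - y^2)) dA = -21π (1 - exp(33))exp(-49).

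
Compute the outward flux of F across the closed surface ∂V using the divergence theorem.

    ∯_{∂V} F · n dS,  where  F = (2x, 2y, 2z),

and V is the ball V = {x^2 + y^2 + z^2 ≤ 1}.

By the divergence theorem,

    ∯_{∂V} F · n dS = ∭_V (∇ · F) dV.

Compute the divergence:
    ∇ · F = ∂F_x/∂x + ∂F_y/∂y + ∂F_z/∂z = 2 + 2 + 2 = 6.

In spherical coordinates, x = ρ sin(φ) cos(θ), y = ρ sin(φ) sin(θ), z = ρ cos(φ), dV = ρ^2 sin(φ) dρ dφ dθ, with 0 ≤ ρ ≤ 1, 0 ≤ φ ≤ π, 0 ≤ θ ≤ 2π.

The integrand, after substitution and multiplying by the volume element, becomes (6) · ρ^2 sin(φ), so

    ∭_V (∇·F) dV = ∫_0^{2π} ∫_0^{π} ∫_0^{1} (6) · ρ^2 sin(φ) dρ dφ dθ.

Inner (ρ from 0 to 1): 2sin(φ).
Middle (φ from 0 to π): 4.
Outer (θ from 0 to 2π): 8π.

Therefore ∯_{∂V} F · n dS = 8π.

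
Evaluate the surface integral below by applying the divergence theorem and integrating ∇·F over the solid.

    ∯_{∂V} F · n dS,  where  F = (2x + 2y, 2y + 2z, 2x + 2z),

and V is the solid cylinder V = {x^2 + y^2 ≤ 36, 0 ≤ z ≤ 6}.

By the divergence theorem,

    ∯_{∂V} F · n dS = ∭_V (∇ · F) dV.

Compute the divergence:
    ∇ · F = ∂F_x/∂x + ∂F_y/∂y + ∂F_z/∂z = 2 + 2 + 2 = 6.

In cylindrical coordinates, x = r cos(θ), y = r sin(θ), z = z, dV = r dr dθ dz, with 0 ≤ r ≤ 6, 0 ≤ θ ≤ 2π, 0 ≤ z ≤ 6.

The integrand, after substitution and multiplying by the volume element, becomes (6) · r, so

    ∭_V (∇·F) dV = ∫_0^{2π} ∫_0^{6} ∫_0^{6} (6) · r dz dr dθ.

Inner (z from 0 to 6): 36r.
Middle (r from 0 to 6): 648.
Outer (θ from 0 to 2π): 1296π.

Therefore ∯_{∂V} F · n dS = 1296π.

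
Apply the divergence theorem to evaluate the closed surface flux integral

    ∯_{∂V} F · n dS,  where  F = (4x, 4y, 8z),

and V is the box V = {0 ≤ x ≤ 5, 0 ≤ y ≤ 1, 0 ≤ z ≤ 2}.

By the divergence theorem,

    ∯_{∂V} F · n dS = ∭_V (∇ · F) dV.

Compute the divergence:
    ∇ · F = ∂F_x/∂x + ∂F_y/∂y + ∂F_z/∂z = 4 + 4 + 8 = 16.

V is a rectangular box, so dV = dx dy dz with 0 ≤ x ≤ 5, 0 ≤ y ≤ 1, 0 ≤ z ≤ 2.

Integrate (16) over V as an iterated integral:

    ∭_V (∇·F) dV = ∫_0^{5} ∫_0^{1} ∫_0^{2} (16) dz dy dx.

Inner (z from 0 to 2): 32.
Middle (y from 0 to 1): 32.
Outer (x from 0 to 5): 160.

Therefore ∯_{∂V} F · n dS = 160.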